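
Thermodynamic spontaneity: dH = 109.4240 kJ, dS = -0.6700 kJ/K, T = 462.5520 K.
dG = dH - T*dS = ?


T*dS = 462.5520 * -0.6700 = -309.9098 kJ
dG = 109.4240 + 309.9098 = 419.3338 kJ (non-spontaneous)

dG = 419.3338 kJ, non-spontaneous


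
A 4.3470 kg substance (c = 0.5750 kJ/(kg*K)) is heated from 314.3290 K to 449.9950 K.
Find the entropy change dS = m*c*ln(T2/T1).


T2/T1 = 1.4316
ln(T2/T1) = 0.3588
dS = 4.3470 * 0.5750 * 0.3588 = 0.8968 kJ/K

0.8968 kJ/K


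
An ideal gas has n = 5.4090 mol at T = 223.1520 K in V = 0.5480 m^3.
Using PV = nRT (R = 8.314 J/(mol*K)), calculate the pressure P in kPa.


P = nRT/V = 5.4090 * 8.314 * 223.1520 / 0.5480
= 10035.2405 / 0.5480 = 18312.4827 Pa = 18.3125 kPa

18.3125 kPa


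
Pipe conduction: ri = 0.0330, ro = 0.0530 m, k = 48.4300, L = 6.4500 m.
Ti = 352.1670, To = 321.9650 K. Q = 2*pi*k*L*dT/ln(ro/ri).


dT = 30.2020 K
ln(ro/ri) = 0.4738
Q = 2*pi*48.4300*6.4500*30.2020 / 0.4738 = 125114.9026 W

125114.9026 W


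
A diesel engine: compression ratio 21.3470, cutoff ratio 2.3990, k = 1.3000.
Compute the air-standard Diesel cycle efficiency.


r^(k-1) = 2.5050
rc^k = 3.1192
eta = 0.5348 = 53.4838%

53.4838%


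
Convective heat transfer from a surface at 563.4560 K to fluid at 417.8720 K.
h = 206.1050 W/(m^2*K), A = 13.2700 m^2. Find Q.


dT = 145.5840 K
Q = 206.1050 * 13.2700 * 145.5840 = 398174.1835 W

398174.1835 W


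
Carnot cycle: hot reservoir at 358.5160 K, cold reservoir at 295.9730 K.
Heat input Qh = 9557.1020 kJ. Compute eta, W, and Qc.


eta = 1 - 295.9730/358.5160 = 0.1744
W = 0.1744 * 9557.1020 = 1667.2333 kJ
Qc = 9557.1020 - 1667.2333 = 7889.8687 kJ

eta = 17.4450%, W = 1667.2333 kJ, Qc = 7889.8687 kJ


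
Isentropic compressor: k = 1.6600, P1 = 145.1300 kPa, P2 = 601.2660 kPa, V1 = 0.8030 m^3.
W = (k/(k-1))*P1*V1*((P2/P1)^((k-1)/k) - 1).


(k-1)/k = 0.3976
(P2/P1)^exp = 1.7597
W = 2.5152 * 145.1300 * 0.8030 * (1.7597 - 1) = 222.6761 kJ

222.6761 kJ


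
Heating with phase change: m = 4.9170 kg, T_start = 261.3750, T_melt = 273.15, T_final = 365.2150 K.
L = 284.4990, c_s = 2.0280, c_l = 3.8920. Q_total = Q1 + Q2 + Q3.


Q1 (sensible, solid) = 4.9170 * 2.0280 * 11.7750 = 117.4165 kJ
Q2 (latent) = 4.9170 * 284.4990 = 1398.8816 kJ
Q3 (sensible, liquid) = 4.9170 * 3.8920 * 92.0650 = 1761.8446 kJ
Q_total = 3278.1427 kJ

3278.1427 kJ


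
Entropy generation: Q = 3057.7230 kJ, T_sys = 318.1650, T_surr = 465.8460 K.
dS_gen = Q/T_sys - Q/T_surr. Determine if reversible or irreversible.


dS_sys = 3057.7230/318.1650 = 9.6105 kJ/K
dS_surr = -3057.7230/465.8460 = -6.5638 kJ/K
dS_gen = 9.6105 - 6.5638 = 3.0467 kJ/K (irreversible)

dS_gen = 3.0467 kJ/K, irreversible


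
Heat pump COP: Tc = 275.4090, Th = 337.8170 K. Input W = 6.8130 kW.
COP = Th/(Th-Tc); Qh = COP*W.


COP = 337.8170 / 62.4080 = 5.4130
Qh = 5.4130 * 6.8130 = 36.8790 kW

COP = 5.4130, Qh = 36.8790 kW


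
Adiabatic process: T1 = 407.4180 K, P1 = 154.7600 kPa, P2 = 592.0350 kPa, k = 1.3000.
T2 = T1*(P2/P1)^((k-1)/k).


(k-1)/k = 0.2308
(P2/P1)^exp = 1.3629
T2 = 407.4180 * 1.3629 = 555.2733 K

555.2733 K


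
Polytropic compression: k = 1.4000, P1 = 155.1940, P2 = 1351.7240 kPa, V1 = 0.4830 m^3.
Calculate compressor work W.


(k-1)/k = 0.2857
(P2/P1)^exp = 1.8560
W = 3.5000 * 155.1940 * 0.4830 * (1.8560 - 1) = 224.5731 kJ

224.5731 kJ


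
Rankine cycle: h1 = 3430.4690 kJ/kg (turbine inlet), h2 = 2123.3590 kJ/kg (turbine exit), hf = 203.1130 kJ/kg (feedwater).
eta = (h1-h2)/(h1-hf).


W = 1307.1100 kJ/kg
Q_in = 3227.3560 kJ/kg
eta = 0.4050 = 40.5010%

eta = 40.5010%


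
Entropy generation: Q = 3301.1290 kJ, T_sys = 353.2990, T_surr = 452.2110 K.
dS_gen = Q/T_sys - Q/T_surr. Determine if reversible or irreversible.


dS_sys = 3301.1290/353.2990 = 9.3437 kJ/K
dS_surr = -3301.1290/452.2110 = -7.3000 kJ/K
dS_gen = 9.3437 - 7.3000 = 2.0438 kJ/K (irreversible)

dS_gen = 2.0438 kJ/K, irreversible


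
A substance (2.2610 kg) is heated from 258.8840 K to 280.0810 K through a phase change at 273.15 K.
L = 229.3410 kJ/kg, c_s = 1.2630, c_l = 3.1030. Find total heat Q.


Q1 (sensible, solid) = 2.2610 * 1.2630 * 14.2660 = 40.7386 kJ
Q2 (latent) = 2.2610 * 229.3410 = 518.5400 kJ
Q3 (sensible, liquid) = 2.2610 * 3.1030 * 6.9310 = 48.6271 kJ
Q_total = 607.9057 kJ

607.9057 kJ


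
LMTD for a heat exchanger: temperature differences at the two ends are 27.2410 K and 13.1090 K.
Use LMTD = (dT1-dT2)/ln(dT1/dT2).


dT1/dT2 = 2.0780
ln(dT1/dT2) = 0.7314
LMTD = 14.1320 / 0.7314 = 19.3212 K

19.3212 K


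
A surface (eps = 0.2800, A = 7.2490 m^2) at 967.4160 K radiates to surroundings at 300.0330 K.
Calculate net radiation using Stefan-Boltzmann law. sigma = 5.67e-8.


T^4 = 8.7590e+11
Tsurr^4 = 8.1036e+09
Q = 0.2800 * 5.67e-8 * 7.2490 * 8.6779e+11 = 99870.1208 W

99870.1208 W


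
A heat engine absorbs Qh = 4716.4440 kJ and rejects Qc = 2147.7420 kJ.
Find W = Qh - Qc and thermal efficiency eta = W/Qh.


W = 4716.4440 - 2147.7420 = 2568.7020 kJ
eta = 2568.7020 / 4716.4440 = 0.5446 = 54.4627%

W = 2568.7020 kJ, eta = 54.4627%


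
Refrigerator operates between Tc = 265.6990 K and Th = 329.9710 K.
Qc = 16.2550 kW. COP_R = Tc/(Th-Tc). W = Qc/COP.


COP = 265.6990 / 64.2720 = 4.1340
W = 16.2550 / 4.1340 = 3.9320 kW

COP = 4.1340, W = 3.9320 kW


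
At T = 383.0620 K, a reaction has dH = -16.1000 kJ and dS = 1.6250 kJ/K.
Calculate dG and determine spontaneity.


T*dS = 383.0620 * 1.6250 = 622.4758 kJ
dG = -16.1000 - 622.4758 = -638.5758 kJ (spontaneous)

dG = -638.5758 kJ, spontaneous


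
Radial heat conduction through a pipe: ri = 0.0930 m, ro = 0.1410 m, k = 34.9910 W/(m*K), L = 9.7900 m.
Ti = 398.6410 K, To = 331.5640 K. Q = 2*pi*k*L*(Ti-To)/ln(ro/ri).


dT = 67.0770 K
ln(ro/ri) = 0.4162
Q = 2*pi*34.9910*9.7900*67.0770 / 0.4162 = 346921.9635 W

346921.9635 W


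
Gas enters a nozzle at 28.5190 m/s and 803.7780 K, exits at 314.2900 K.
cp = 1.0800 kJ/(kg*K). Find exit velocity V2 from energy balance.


dT = 489.4880 K
2*cp*1000*dT = 1057294.0800
V1^2 = 813.3334
V2 = sqrt(1058107.4134) = 1028.6435 m/s

1028.6435 m/s


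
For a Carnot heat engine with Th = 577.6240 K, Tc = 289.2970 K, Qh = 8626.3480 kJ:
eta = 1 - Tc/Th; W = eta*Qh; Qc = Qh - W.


eta = 1 - 289.2970/577.6240 = 0.4992
W = 0.4992 * 8626.3480 = 4305.9309 kJ
Qc = 8626.3480 - 4305.9309 = 4320.4171 kJ

eta = 49.9160%, W = 4305.9309 kJ, Qc = 4320.4171 kJ


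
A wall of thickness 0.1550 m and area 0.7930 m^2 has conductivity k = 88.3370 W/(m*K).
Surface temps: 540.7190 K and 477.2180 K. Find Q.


dT = 63.5010 K
Q = 88.3370 * 0.7930 * 63.5010 / 0.1550 = 28698.8636 W

28698.8636 W


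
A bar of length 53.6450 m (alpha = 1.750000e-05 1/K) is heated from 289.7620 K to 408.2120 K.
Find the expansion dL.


dT = 118.4500 K
dL = 1.750000e-05 * 53.6450 * 118.4500 = 0.111199 m
L_final = 53.756199 m

dL = 0.111199 m


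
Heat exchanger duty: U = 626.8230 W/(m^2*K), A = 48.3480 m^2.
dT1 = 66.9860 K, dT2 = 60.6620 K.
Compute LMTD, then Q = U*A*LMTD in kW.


LMTD = 63.7717 K
Q = 626.8230 * 48.3480 * 63.7717 = 1932643.5350 W = 1932.6435 kW

1932.6435 kW


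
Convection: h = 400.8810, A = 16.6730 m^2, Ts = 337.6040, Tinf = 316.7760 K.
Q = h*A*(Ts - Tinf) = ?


dT = 20.8280 K
Q = 400.8810 * 16.6730 * 20.8280 = 139212.0383 W

139212.0383 W


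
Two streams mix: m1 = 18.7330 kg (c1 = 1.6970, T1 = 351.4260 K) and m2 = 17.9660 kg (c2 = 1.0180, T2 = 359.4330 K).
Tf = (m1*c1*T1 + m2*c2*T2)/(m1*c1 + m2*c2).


num = 17745.6073
den = 50.0793
Tf = 354.3502 K

354.3502 K


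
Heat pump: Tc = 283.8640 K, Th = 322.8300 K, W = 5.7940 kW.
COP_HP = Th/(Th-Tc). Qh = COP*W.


COP = 322.8300 / 38.9660 = 8.2849
Qh = 8.2849 * 5.7940 = 48.0028 kW

COP = 8.2849, Qh = 48.0028 kW


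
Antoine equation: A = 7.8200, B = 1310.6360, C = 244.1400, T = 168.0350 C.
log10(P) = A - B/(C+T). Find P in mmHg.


C+T = 412.1750
B/(C+T) = 3.1798
log10(P) = 7.8200 - 3.1798 = 4.6402
P = 10^4.6402 = 43671.2181 mmHg

43671.2181 mmHg


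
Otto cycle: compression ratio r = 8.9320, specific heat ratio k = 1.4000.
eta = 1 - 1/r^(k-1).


r^(k-1) = 2.4009
eta = 1 - 1/2.4009 = 0.5835 = 58.3495%

58.3495%


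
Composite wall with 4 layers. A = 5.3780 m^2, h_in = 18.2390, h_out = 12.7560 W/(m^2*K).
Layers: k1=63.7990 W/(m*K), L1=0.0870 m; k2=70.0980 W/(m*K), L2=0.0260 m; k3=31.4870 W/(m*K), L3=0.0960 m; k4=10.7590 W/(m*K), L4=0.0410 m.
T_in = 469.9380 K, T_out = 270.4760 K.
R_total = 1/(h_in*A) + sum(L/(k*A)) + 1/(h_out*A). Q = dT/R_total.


R_conv_in = 1/(18.2390*5.3780) = 0.0102
R_1 = 0.0870/(63.7990*5.3780) = 0.0003
R_2 = 0.0260/(70.0980*5.3780) = 6.8968e-05
R_3 = 0.0960/(31.4870*5.3780) = 0.0006
R_4 = 0.0410/(10.7590*5.3780) = 0.0007
R_conv_out = 1/(12.7560*5.3780) = 0.0146
R_total = 0.0264 K/W
Q = 199.4620 / 0.0264 = 7564.0598 W

R_total = 0.0264 K/W, Q = 7564.0598 W


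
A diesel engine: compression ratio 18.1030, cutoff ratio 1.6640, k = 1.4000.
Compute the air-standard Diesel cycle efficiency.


r^(k-1) = 3.1849
rc^k = 2.0399
eta = 0.6488 = 64.8758%

64.8758%


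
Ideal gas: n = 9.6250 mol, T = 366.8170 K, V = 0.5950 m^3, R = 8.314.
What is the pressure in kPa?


P = nRT/V = 9.6250 * 8.314 * 366.8170 / 0.5950
= 29353.5217 / 0.5950 = 49333.6499 Pa = 49.3336 kPa

49.3336 kPa


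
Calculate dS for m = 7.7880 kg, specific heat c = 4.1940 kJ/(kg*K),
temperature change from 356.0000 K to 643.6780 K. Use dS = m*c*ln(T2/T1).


T2/T1 = 1.8081
ln(T2/T1) = 0.5923
dS = 7.7880 * 4.1940 * 0.5923 = 19.3452 kJ/K

19.3452 kJ/K


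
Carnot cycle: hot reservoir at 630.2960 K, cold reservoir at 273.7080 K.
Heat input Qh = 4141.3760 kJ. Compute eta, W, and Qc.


eta = 1 - 273.7080/630.2960 = 0.5657
W = 0.5657 * 4141.3760 = 2342.9706 kJ
Qc = 4141.3760 - 2342.9706 = 1798.4054 kJ

eta = 56.5747%, W = 2342.9706 kJ, Qc = 1798.4054 kJ


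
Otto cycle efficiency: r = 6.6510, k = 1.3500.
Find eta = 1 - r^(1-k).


r^(k-1) = 1.9409
eta = 1 - 1/1.9409 = 0.4848 = 48.4784%

48.4784%


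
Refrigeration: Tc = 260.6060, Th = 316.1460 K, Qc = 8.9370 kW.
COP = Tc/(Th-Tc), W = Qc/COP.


COP = 260.6060 / 55.5400 = 4.6922
W = 8.9370 / 4.6922 = 1.9046 kW

COP = 4.6922, W = 1.9046 kW


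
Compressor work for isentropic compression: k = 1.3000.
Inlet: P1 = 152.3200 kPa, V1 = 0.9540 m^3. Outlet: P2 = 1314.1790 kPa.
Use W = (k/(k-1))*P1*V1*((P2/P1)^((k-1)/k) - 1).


(k-1)/k = 0.2308
(P2/P1)^exp = 1.6443
W = 4.3333 * 152.3200 * 0.9540 * (1.6443 - 1) = 405.6987 kJ

405.6987 kJ


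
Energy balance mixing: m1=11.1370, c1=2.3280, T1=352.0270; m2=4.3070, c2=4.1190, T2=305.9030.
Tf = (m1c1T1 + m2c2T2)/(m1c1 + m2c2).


num = 14553.8638
den = 43.6675
Tf = 333.2885 K

333.2885 K


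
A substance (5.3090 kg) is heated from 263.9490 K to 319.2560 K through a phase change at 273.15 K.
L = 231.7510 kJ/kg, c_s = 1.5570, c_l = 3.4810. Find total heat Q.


Q1 (sensible, solid) = 5.3090 * 1.5570 * 9.2010 = 76.0565 kJ
Q2 (latent) = 5.3090 * 231.7510 = 1230.3661 kJ
Q3 (sensible, liquid) = 5.3090 * 3.4810 * 46.1060 = 852.0679 kJ
Q_total = 2158.4904 kJ

2158.4904 kJ


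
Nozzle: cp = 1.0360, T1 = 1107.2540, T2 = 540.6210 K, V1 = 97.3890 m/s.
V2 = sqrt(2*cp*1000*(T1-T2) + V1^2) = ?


dT = 566.6330 K
2*cp*1000*dT = 1174063.5760
V1^2 = 9484.6173
V2 = sqrt(1183548.1933) = 1087.9100 m/s

1087.9100 m/s


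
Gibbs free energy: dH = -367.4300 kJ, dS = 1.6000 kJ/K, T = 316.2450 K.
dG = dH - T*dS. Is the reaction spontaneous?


T*dS = 316.2450 * 1.6000 = 505.9920 kJ
dG = -367.4300 - 505.9920 = -873.4220 kJ (spontaneous)

dG = -873.4220 kJ, spontaneous


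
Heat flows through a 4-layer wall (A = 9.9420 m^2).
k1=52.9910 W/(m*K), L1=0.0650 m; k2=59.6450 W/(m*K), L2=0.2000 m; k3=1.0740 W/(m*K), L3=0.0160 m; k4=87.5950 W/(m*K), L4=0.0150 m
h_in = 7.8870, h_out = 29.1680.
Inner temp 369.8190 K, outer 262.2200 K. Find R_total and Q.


R_conv_in = 1/(7.8870*9.9420) = 0.0128
R_1 = 0.0650/(52.9910*9.9420) = 0.0001
R_2 = 0.2000/(59.6450*9.9420) = 0.0003
R_3 = 0.0160/(1.0740*9.9420) = 0.0015
R_4 = 0.0150/(87.5950*9.9420) = 1.7224e-05
R_conv_out = 1/(29.1680*9.9420) = 0.0034
R_total = 0.0182 K/W
Q = 107.5990 / 0.0182 = 5919.2532 W

R_total = 0.0182 K/W, Q = 5919.2532 W


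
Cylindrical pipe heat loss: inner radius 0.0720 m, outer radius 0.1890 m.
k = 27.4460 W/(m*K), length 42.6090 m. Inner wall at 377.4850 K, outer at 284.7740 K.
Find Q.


dT = 92.7110 K
ln(ro/ri) = 0.9651
Q = 2*pi*27.4460*42.6090*92.7110 / 0.9651 = 705875.0246 W

705875.0246 W


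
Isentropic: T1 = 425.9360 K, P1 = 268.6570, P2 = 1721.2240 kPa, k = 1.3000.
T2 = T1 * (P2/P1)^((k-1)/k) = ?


(k-1)/k = 0.2308
(P2/P1)^exp = 1.5351
T2 = 425.9360 * 1.5351 = 653.8707 K

653.8707 K


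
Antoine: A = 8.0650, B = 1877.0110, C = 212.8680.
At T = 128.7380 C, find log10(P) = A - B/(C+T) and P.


C+T = 341.6060
B/(C+T) = 5.4947
log10(P) = 8.0650 - 5.4947 = 2.5703
P = 10^2.5703 = 371.8208 mmHg

371.8208 mmHg


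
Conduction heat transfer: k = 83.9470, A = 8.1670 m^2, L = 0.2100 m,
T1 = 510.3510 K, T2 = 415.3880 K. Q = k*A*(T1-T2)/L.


dT = 94.9630 K
Q = 83.9470 * 8.1670 * 94.9630 / 0.2100 = 310029.3911 W

310029.3911 W


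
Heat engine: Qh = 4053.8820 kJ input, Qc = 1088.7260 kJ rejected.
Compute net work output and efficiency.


W = 4053.8820 - 1088.7260 = 2965.1560 kJ
eta = 2965.1560 / 4053.8820 = 0.7314 = 73.1436%

W = 2965.1560 kJ, eta = 73.1436%


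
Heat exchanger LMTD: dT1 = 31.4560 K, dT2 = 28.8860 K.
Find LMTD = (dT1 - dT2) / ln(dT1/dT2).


dT1/dT2 = 1.0890
ln(dT1/dT2) = 0.0852
LMTD = 2.5700 / 0.0852 = 30.1527 K

30.1527 K


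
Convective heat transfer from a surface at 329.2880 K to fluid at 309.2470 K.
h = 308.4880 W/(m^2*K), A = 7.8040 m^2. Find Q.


dT = 20.0410 K
Q = 308.4880 * 7.8040 * 20.0410 = 48247.5121 W

48247.5121 W


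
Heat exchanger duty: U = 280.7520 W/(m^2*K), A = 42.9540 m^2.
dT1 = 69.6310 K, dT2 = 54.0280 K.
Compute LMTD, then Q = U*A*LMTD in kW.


LMTD = 61.5000 K
Q = 280.7520 * 42.9540 * 61.5000 = 741654.0579 W = 741.6541 kW

741.6541 kW


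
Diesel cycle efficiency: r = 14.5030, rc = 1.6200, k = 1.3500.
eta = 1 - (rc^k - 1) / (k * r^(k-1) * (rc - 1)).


r^(k-1) = 2.5498
rc^k = 1.9180
eta = 0.5699 = 56.9870%

56.9870%


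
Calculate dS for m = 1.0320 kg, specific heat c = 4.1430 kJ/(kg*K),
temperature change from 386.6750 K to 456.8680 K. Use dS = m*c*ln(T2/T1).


T2/T1 = 1.1815
ln(T2/T1) = 0.1668
dS = 1.0320 * 4.1430 * 0.1668 = 0.7132 kJ/K

0.7132 kJ/K


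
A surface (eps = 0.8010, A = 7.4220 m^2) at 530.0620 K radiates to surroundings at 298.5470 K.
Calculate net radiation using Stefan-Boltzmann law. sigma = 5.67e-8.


T^4 = 7.8942e+10
Tsurr^4 = 7.9442e+09
Q = 0.8010 * 5.67e-8 * 7.4220 * 7.0998e+10 = 23932.0410 W

23932.0410 W


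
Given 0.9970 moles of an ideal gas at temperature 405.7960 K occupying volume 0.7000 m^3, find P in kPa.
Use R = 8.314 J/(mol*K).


P = nRT/V = 0.9970 * 8.314 * 405.7960 / 0.7000
= 3363.6666 / 0.7000 = 4805.2380 Pa = 4.8052 kPa

4.8052 kPa


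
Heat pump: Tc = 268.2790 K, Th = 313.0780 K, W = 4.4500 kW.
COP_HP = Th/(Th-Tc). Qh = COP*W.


COP = 313.0780 / 44.7990 = 6.9885
Qh = 6.9885 * 4.4500 = 31.0988 kW

COP = 6.9885, Qh = 31.0988 kW


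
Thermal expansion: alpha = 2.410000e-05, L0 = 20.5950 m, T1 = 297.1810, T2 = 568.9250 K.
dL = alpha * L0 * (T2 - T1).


dT = 271.7440 K
dL = 2.410000e-05 * 20.5950 * 271.7440 = 0.134877 m
L_final = 20.729877 m

dL = 0.134877 m


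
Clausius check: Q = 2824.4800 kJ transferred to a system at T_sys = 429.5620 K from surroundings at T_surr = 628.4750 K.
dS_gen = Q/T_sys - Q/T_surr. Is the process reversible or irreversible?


dS_sys = 2824.4800/429.5620 = 6.5753 kJ/K
dS_surr = -2824.4800/628.4750 = -4.4942 kJ/K
dS_gen = 6.5753 - 4.4942 = 2.0811 kJ/K (irreversible)

dS_gen = 2.0811 kJ/K, irreversible


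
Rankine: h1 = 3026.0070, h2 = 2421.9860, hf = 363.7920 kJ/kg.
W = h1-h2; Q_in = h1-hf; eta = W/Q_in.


W = 604.0210 kJ/kg
Q_in = 2662.2150 kJ/kg
eta = 0.2269 = 22.6887%

eta = 22.6887%


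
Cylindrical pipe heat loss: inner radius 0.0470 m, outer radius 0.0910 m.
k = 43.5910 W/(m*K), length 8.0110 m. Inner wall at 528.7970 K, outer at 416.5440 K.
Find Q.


dT = 112.2530 K
ln(ro/ri) = 0.6607
Q = 2*pi*43.5910*8.0110*112.2530 / 0.6607 = 372777.1268 W

372777.1268 W


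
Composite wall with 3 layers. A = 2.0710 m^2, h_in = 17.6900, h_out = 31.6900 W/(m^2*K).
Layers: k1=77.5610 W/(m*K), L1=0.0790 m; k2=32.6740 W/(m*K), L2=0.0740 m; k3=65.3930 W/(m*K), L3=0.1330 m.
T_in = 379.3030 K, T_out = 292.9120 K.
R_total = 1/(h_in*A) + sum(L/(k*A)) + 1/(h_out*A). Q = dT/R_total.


R_conv_in = 1/(17.6900*2.0710) = 0.0273
R_1 = 0.0790/(77.5610*2.0710) = 0.0005
R_2 = 0.0740/(32.6740*2.0710) = 0.0011
R_3 = 0.1330/(65.3930*2.0710) = 0.0010
R_conv_out = 1/(31.6900*2.0710) = 0.0152
R_total = 0.0451 K/W
Q = 86.3910 / 0.0451 = 1915.5450 W

R_total = 0.0451 K/W, Q = 1915.5450 W


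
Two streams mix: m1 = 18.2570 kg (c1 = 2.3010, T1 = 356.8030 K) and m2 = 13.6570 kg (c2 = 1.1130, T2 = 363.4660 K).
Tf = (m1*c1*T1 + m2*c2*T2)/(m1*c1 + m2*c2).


num = 20513.8354
den = 57.2096
Tf = 358.5733 K

358.5733 K


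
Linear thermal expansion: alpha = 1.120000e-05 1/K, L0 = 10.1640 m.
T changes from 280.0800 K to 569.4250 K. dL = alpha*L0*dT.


dT = 289.3450 K
dL = 1.120000e-05 * 10.1640 * 289.3450 = 0.032938 m
L_final = 10.196938 m

dL = 0.032938 m


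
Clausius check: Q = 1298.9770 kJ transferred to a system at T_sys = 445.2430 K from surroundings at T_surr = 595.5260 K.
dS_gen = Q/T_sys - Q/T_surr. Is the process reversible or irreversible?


dS_sys = 1298.9770/445.2430 = 2.9175 kJ/K
dS_surr = -1298.9770/595.5260 = -2.1812 kJ/K
dS_gen = 2.9175 - 2.1812 = 0.7362 kJ/K (irreversible)

dS_gen = 0.7362 kJ/K, irreversible


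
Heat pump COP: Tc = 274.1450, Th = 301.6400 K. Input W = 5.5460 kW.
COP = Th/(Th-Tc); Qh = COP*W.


COP = 301.6400 / 27.4950 = 10.9707
Qh = 10.9707 * 5.5460 = 60.8436 kW

COP = 10.9707, Qh = 60.8436 kW


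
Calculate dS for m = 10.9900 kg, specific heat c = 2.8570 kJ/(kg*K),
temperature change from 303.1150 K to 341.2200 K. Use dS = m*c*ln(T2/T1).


T2/T1 = 1.1257
ln(T2/T1) = 0.1184
dS = 10.9900 * 2.8570 * 0.1184 = 3.7181 kJ/K

3.7181 kJ/K


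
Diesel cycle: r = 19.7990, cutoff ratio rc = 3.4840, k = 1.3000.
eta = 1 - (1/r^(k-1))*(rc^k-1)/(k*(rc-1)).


r^(k-1) = 2.4490
rc^k = 5.0664
eta = 0.4858 = 48.5809%

48.5809%


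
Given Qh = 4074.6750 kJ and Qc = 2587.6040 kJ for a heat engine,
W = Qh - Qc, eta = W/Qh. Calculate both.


W = 4074.6750 - 2587.6040 = 1487.0710 kJ
eta = 1487.0710 / 4074.6750 = 0.3650 = 36.4955%

W = 1487.0710 kJ, eta = 36.4955%


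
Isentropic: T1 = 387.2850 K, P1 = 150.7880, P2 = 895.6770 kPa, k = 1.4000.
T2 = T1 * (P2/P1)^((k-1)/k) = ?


(k-1)/k = 0.2857
(P2/P1)^exp = 1.6637
T2 = 387.2850 * 1.6637 = 644.3354 K

644.3354 K


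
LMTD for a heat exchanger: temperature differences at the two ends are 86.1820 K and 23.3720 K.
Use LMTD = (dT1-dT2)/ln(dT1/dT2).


dT1/dT2 = 3.6874
ln(dT1/dT2) = 1.3049
LMTD = 62.8100 / 1.3049 = 48.1331 K

48.1331 K


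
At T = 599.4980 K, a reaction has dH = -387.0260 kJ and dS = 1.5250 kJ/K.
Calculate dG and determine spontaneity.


T*dS = 599.4980 * 1.5250 = 914.2345 kJ
dG = -387.0260 - 914.2345 = -1301.2604 kJ (spontaneous)

dG = -1301.2604 kJ, spontaneous


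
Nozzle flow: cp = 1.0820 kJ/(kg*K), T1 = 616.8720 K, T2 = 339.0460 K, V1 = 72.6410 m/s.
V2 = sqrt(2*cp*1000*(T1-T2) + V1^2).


dT = 277.8260 K
2*cp*1000*dT = 601215.4640
V1^2 = 5276.7149
V2 = sqrt(606492.1789) = 778.7761 m/s

778.7761 m/s


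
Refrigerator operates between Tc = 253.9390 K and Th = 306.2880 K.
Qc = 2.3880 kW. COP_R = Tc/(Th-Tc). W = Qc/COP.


COP = 253.9390 / 52.3490 = 4.8509
W = 2.3880 / 4.8509 = 0.4923 kW

COP = 4.8509, W = 0.4923 kW


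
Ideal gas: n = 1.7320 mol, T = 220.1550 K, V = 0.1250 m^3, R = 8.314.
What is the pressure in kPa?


P = nRT/V = 1.7320 * 8.314 * 220.1550 / 0.1250
= 3170.1985 / 0.1250 = 25361.5883 Pa = 25.3616 kPa

25.3616 kPa


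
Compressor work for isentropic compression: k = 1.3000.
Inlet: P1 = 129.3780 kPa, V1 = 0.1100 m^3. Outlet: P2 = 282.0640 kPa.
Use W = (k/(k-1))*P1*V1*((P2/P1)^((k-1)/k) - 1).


(k-1)/k = 0.2308
(P2/P1)^exp = 1.1971
W = 4.3333 * 129.3780 * 0.1100 * (1.1971 - 1) = 12.1521 kJ

12.1521 kJ


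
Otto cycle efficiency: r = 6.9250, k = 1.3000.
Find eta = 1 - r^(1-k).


r^(k-1) = 1.7870
eta = 1 - 1/1.7870 = 0.4404 = 44.0405%

44.0405%


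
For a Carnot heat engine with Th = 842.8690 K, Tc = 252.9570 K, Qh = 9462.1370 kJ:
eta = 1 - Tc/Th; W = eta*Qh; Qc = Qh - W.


eta = 1 - 252.9570/842.8690 = 0.6999
W = 0.6999 * 9462.1370 = 6622.4148 kJ
Qc = 9462.1370 - 6622.4148 = 2839.7222 kJ

eta = 69.9886%, W = 6622.4148 kJ, Qc = 2839.7222 kJ


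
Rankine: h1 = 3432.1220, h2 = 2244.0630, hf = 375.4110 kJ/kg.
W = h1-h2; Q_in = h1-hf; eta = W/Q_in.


W = 1188.0590 kJ/kg
Q_in = 3056.7110 kJ/kg
eta = 0.3887 = 38.8672%

eta = 38.8672%


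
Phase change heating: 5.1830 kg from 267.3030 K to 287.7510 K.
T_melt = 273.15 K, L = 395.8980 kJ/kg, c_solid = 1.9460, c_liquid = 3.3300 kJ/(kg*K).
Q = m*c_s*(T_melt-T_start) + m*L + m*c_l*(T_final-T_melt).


Q1 (sensible, solid) = 5.1830 * 1.9460 * 5.8470 = 58.9735 kJ
Q2 (latent) = 5.1830 * 395.8980 = 2051.9393 kJ
Q3 (sensible, liquid) = 5.1830 * 3.3300 * 14.6010 = 252.0044 kJ
Q_total = 2362.9172 kJ

2362.9172 kJ


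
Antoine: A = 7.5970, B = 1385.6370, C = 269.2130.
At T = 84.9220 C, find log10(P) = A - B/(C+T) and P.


C+T = 354.1350
B/(C+T) = 3.9127
log10(P) = 7.5970 - 3.9127 = 3.6843
P = 10^3.6843 = 4833.5179 mmHg

4833.5179 mmHg


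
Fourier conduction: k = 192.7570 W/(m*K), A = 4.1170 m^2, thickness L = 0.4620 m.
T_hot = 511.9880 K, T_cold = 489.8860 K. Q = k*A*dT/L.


dT = 22.1020 K
Q = 192.7570 * 4.1170 * 22.1020 / 0.4620 = 37964.7570 W

37964.7570 W


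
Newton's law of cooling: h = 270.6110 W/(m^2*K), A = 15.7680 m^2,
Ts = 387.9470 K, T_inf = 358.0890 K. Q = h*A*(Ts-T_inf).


dT = 29.8580 K
Q = 270.6110 * 15.7680 * 29.8580 = 127403.9143 W

127403.9143 W


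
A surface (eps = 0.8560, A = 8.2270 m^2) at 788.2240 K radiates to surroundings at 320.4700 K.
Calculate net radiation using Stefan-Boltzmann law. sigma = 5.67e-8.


T^4 = 3.8601e+11
Tsurr^4 = 1.0547e+10
Q = 0.8560 * 5.67e-8 * 8.2270 * 3.7546e+11 = 149921.8566 W

149921.8566 W


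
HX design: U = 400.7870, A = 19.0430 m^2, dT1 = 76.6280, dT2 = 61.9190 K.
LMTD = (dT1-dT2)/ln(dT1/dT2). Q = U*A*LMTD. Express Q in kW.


LMTD = 69.0124 K
Q = 400.7870 * 19.0430 * 69.0124 = 526715.8882 W = 526.7159 kW

526.7159 kW


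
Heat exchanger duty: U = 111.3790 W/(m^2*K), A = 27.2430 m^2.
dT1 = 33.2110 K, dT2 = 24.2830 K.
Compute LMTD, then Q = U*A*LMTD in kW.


LMTD = 28.5144 K
Q = 111.3790 * 27.2430 * 28.5144 = 86521.2803 W = 86.5213 kW

86.5213 kW


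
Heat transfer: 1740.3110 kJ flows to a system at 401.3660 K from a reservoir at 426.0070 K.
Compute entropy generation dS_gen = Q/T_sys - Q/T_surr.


dS_sys = 1740.3110/401.3660 = 4.3360 kJ/K
dS_surr = -1740.3110/426.0070 = -4.0852 kJ/K
dS_gen = 4.3360 - 4.0852 = 0.2508 kJ/K (irreversible)

dS_gen = 0.2508 kJ/K, irreversible


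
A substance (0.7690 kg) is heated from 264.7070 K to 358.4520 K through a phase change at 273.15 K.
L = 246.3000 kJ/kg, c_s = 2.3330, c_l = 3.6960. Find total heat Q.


Q1 (sensible, solid) = 0.7690 * 2.3330 * 8.4430 = 15.1474 kJ
Q2 (latent) = 0.7690 * 246.3000 = 189.4047 kJ
Q3 (sensible, liquid) = 0.7690 * 3.6960 * 85.3020 = 242.4474 kJ
Q_total = 446.9995 kJ

446.9995 kJ


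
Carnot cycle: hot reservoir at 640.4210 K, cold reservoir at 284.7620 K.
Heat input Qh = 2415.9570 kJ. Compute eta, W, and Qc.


eta = 1 - 284.7620/640.4210 = 0.5554
W = 0.5554 * 2415.9570 = 1341.7062 kJ
Qc = 2415.9570 - 1341.7062 = 1074.2508 kJ

eta = 55.5352%, W = 1341.7062 kJ, Qc = 1074.2508 kJ


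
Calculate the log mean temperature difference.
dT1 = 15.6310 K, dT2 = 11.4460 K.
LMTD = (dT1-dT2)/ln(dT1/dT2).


dT1/dT2 = 1.3656
ln(dT1/dT2) = 0.3116
LMTD = 4.1850 / 0.3116 = 13.4300 K

13.4300 K


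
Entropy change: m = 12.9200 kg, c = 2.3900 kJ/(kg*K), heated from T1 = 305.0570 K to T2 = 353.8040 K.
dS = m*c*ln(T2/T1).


T2/T1 = 1.1598
ln(T2/T1) = 0.1482
dS = 12.9200 * 2.3900 * 0.1482 = 4.5776 kJ/K

4.5776 kJ/K


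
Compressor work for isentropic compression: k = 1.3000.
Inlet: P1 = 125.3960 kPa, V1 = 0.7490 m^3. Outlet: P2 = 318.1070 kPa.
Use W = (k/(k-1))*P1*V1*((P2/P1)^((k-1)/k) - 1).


(k-1)/k = 0.2308
(P2/P1)^exp = 1.2396
W = 4.3333 * 125.3960 * 0.7490 * (1.2396 - 1) = 97.5343 kJ

97.5343 kJ


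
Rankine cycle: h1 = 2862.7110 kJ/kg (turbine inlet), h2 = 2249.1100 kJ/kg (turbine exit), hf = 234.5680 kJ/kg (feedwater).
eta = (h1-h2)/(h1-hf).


W = 613.6010 kJ/kg
Q_in = 2628.1430 kJ/kg
eta = 0.2335 = 23.3473%

eta = 23.3473%


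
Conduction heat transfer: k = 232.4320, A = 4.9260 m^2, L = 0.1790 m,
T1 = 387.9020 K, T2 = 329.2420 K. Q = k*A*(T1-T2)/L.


dT = 58.6600 K
Q = 232.4320 * 4.9260 * 58.6600 / 0.1790 = 375214.2764 W

375214.2764 W


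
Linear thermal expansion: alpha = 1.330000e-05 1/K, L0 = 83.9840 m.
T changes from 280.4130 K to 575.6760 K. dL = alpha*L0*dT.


dT = 295.2630 K
dL = 1.330000e-05 * 83.9840 * 295.2630 = 0.329805 m
L_final = 84.313805 m

dL = 0.329805 m


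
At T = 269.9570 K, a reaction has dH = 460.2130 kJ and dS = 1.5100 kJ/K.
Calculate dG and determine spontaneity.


T*dS = 269.9570 * 1.5100 = 407.6351 kJ
dG = 460.2130 - 407.6351 = 52.5779 kJ (non-spontaneous)

dG = 52.5779 kJ, non-spontaneous


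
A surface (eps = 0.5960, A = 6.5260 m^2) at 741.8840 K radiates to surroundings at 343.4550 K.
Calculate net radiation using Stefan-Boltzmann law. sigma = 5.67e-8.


T^4 = 3.0293e+11
Tsurr^4 = 1.3915e+10
Q = 0.5960 * 5.67e-8 * 6.5260 * 2.8902e+11 = 63738.0503 W

63738.0503 W


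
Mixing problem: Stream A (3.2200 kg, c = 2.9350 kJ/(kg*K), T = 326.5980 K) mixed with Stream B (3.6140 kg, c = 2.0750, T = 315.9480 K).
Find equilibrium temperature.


num = 5455.8896
den = 16.9498
Tf = 321.8861 K

321.8861 K


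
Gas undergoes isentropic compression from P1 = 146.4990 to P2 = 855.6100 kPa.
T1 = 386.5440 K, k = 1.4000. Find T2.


(k-1)/k = 0.2857
(P2/P1)^exp = 1.6557
T2 = 386.5440 * 1.6557 = 640.0032 K

640.0032 K


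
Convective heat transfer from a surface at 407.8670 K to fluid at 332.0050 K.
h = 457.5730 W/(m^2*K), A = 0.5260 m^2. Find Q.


dT = 75.8620 K
Q = 457.5730 * 0.5260 * 75.8620 = 18258.7239 W

18258.7239 W


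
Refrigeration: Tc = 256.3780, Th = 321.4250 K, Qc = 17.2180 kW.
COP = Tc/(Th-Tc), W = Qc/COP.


COP = 256.3780 / 65.0470 = 3.9414
W = 17.2180 / 3.9414 = 4.3685 kW

COP = 3.9414, W = 4.3685 kW


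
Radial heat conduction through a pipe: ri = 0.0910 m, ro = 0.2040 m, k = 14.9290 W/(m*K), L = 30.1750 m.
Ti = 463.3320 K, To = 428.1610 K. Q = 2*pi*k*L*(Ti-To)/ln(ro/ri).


dT = 35.1710 K
ln(ro/ri) = 0.8073
Q = 2*pi*14.9290*30.1750*35.1710 / 0.8073 = 123318.6853 W

123318.6853 W


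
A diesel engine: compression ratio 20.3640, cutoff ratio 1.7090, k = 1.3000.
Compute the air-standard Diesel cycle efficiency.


r^(k-1) = 2.4698
rc^k = 2.0071
eta = 0.5576 = 55.7600%

55.7600%


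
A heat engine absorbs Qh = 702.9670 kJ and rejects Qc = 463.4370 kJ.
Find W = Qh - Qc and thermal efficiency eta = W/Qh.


W = 702.9670 - 463.4370 = 239.5300 kJ
eta = 239.5300 / 702.9670 = 0.3407 = 34.0741%

W = 239.5300 kJ, eta = 34.0741%


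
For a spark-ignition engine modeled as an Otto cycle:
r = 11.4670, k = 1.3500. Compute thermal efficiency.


r^(k-1) = 2.3486
eta = 1 - 1/2.3486 = 0.5742 = 57.4213%

57.4213%


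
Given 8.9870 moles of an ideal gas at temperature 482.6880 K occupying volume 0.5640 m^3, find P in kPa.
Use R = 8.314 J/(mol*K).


P = nRT/V = 8.9870 * 8.314 * 482.6880 / 0.5640
= 36065.4424 / 0.5640 = 63945.8199 Pa = 63.9458 kPa

63.9458 kPa


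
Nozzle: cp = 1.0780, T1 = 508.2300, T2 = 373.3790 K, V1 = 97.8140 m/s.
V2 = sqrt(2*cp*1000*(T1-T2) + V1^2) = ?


dT = 134.8510 K
2*cp*1000*dT = 290738.7560
V1^2 = 9567.5786
V2 = sqrt(300306.3346) = 548.0021 m/s

548.0021 m/s


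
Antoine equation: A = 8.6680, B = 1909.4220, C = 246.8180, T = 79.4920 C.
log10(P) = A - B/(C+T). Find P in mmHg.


C+T = 326.3100
B/(C+T) = 5.8516
log10(P) = 8.6680 - 5.8516 = 2.8164
P = 10^2.8164 = 655.3023 mmHg

655.3023 mmHg


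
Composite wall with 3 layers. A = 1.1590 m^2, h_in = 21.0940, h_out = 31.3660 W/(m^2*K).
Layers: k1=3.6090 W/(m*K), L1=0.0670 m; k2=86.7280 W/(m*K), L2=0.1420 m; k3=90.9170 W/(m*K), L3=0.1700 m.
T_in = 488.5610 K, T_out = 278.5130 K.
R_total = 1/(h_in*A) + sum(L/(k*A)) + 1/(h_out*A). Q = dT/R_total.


R_conv_in = 1/(21.0940*1.1590) = 0.0409
R_1 = 0.0670/(3.6090*1.1590) = 0.0160
R_2 = 0.1420/(86.7280*1.1590) = 0.0014
R_3 = 0.1700/(90.9170*1.1590) = 0.0016
R_conv_out = 1/(31.3660*1.1590) = 0.0275
R_total = 0.0875 K/W
Q = 210.0480 / 0.0875 = 2401.7839 W

R_total = 0.0875 K/W, Q = 2401.7839 W


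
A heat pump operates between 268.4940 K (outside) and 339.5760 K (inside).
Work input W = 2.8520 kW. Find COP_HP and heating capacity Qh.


COP = 339.5760 / 71.0820 = 4.7772
Qh = 4.7772 * 2.8520 = 13.6247 kW

COP = 4.7772, Qh = 13.6247 kW


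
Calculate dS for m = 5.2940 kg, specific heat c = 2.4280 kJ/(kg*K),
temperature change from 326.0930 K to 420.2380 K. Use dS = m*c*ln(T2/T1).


T2/T1 = 1.2887
ln(T2/T1) = 0.2536
dS = 5.2940 * 2.4280 * 0.2536 = 3.2602 kJ/K

3.2602 kJ/K


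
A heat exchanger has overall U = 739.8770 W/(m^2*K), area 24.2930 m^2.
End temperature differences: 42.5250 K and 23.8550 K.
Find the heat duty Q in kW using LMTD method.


LMTD = 32.2955 K
Q = 739.8770 * 24.2930 * 32.2955 = 580474.7101 W = 580.4747 kW

580.4747 kW


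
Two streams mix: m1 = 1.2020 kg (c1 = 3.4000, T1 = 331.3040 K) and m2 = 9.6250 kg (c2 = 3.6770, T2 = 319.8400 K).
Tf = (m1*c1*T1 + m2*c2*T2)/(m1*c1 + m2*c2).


num = 12673.4706
den = 39.4779
Tf = 321.0268 K

321.0268 K


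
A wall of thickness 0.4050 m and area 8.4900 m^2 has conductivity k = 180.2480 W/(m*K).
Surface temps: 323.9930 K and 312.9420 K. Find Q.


dT = 11.0510 K
Q = 180.2480 * 8.4900 * 11.0510 / 0.4050 = 41756.5588 W

41756.5588 W


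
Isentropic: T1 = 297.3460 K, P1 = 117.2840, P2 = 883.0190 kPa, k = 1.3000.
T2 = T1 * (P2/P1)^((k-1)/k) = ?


(k-1)/k = 0.2308
(P2/P1)^exp = 1.5934
T2 = 297.3460 * 1.5934 = 473.7887 K

473.7887 K


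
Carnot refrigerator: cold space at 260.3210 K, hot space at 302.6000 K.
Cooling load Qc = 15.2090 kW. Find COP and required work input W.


COP = 260.3210 / 42.2790 = 6.1572
W = 15.2090 / 6.1572 = 2.4701 kW

COP = 6.1572, W = 2.4701 kW


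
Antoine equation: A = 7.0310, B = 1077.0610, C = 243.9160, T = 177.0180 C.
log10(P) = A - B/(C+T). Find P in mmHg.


C+T = 420.9340
B/(C+T) = 2.5587
log10(P) = 7.0310 - 2.5587 = 4.4723
P = 10^4.4723 = 29666.0142 mmHg

29666.0142 mmHg


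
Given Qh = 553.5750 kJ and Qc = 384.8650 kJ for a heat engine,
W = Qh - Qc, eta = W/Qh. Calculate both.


W = 553.5750 - 384.8650 = 168.7100 kJ
eta = 168.7100 / 553.5750 = 0.3048 = 30.4764%

W = 168.7100 kJ, eta = 30.4764%


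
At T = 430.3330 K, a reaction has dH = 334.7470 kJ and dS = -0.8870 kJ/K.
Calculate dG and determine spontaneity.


T*dS = 430.3330 * -0.8870 = -381.7054 kJ
dG = 334.7470 + 381.7054 = 716.4524 kJ (non-spontaneous)

dG = 716.4524 kJ, non-spontaneous


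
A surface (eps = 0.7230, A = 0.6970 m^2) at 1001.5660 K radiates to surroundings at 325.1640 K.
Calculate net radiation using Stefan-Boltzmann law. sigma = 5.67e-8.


T^4 = 1.0063e+12
Tsurr^4 = 1.1179e+10
Q = 0.7230 * 5.67e-8 * 0.6970 * 9.9510e+11 = 28432.8678 W

28432.8678 W


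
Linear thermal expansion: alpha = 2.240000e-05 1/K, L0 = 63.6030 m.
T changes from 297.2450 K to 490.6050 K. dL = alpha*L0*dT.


dT = 193.3600 K
dL = 2.240000e-05 * 63.6030 * 193.3600 = 0.275481 m
L_final = 63.878481 m

dL = 0.275481 m


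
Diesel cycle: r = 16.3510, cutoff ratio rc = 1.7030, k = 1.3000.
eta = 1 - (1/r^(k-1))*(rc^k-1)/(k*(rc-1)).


r^(k-1) = 2.3124
rc^k = 1.9979
eta = 0.5278 = 52.7789%

52.7789%


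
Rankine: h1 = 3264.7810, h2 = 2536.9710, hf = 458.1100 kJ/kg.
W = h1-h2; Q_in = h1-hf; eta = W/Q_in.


W = 727.8100 kJ/kg
Q_in = 2806.6710 kJ/kg
eta = 0.2593 = 25.9314%

eta = 25.9314%


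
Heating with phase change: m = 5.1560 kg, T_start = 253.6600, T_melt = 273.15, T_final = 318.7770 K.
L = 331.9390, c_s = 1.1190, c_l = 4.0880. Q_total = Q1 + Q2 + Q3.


Q1 (sensible, solid) = 5.1560 * 1.1190 * 19.4900 = 112.4488 kJ
Q2 (latent) = 5.1560 * 331.9390 = 1711.4775 kJ
Q3 (sensible, liquid) = 5.1560 * 4.0880 * 45.6270 = 961.7135 kJ
Q_total = 2785.6398 kJ

2785.6398 kJ


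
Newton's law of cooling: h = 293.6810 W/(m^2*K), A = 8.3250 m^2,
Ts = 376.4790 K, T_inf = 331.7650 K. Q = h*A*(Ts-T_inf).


dT = 44.7140 K
Q = 293.6810 * 8.3250 * 44.7140 = 109321.0048 W

109321.0048 W


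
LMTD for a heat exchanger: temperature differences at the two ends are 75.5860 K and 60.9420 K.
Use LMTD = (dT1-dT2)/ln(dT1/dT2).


dT1/dT2 = 1.2403
ln(dT1/dT2) = 0.2153
LMTD = 14.6440 / 0.2153 = 68.0014 K

68.0014 K


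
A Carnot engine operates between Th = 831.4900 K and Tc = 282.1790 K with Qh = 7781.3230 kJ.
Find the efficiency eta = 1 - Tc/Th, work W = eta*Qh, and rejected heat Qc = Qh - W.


eta = 1 - 282.1790/831.4900 = 0.6606
W = 0.6606 * 7781.3230 = 5140.6106 kJ
Qc = 7781.3230 - 5140.6106 = 2640.7124 kJ

eta = 66.0635%, W = 5140.6106 kJ, Qc = 2640.7124 kJ


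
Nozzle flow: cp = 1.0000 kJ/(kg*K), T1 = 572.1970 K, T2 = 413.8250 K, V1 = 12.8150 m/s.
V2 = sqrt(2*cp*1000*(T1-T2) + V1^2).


dT = 158.3720 K
2*cp*1000*dT = 316744.0000
V1^2 = 164.2242
V2 = sqrt(316908.2242) = 562.9460 m/s

562.9460 m/s


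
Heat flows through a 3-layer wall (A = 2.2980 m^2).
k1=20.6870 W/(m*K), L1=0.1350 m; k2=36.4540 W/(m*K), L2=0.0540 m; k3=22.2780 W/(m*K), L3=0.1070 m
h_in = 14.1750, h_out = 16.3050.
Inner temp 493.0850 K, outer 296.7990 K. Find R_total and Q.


R_conv_in = 1/(14.1750*2.2980) = 0.0307
R_1 = 0.1350/(20.6870*2.2980) = 0.0028
R_2 = 0.0540/(36.4540*2.2980) = 0.0006
R_3 = 0.1070/(22.2780*2.2980) = 0.0021
R_conv_out = 1/(16.3050*2.2980) = 0.0267
R_total = 0.0630 K/W
Q = 196.2860 / 0.0630 = 3117.5088 W

R_total = 0.0630 K/W, Q = 3117.5088 W


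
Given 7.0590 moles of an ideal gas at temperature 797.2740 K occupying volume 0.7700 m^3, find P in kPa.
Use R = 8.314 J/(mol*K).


P = nRT/V = 7.0590 * 8.314 * 797.2740 / 0.7700
= 46790.8359 / 0.7700 = 60767.3193 Pa = 60.7673 kPa

60.7673 kPa


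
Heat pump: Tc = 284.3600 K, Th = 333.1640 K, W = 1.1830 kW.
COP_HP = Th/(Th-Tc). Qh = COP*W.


COP = 333.1640 / 48.8040 = 6.8266
Qh = 6.8266 * 1.1830 = 8.0758 kW

COP = 6.8266, Qh = 8.0758 kW


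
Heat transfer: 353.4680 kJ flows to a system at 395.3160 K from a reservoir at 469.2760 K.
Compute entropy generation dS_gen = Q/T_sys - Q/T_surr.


dS_sys = 353.4680/395.3160 = 0.8941 kJ/K
dS_surr = -353.4680/469.2760 = -0.7532 kJ/K
dS_gen = 0.8941 - 0.7532 = 0.1409 kJ/K (irreversible)

dS_gen = 0.1409 kJ/K, irreversible


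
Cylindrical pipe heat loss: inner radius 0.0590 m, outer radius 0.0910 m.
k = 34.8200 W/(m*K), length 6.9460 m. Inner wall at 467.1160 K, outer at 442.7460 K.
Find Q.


dT = 24.3700 K
ln(ro/ri) = 0.4333
Q = 2*pi*34.8200*6.9460*24.3700 / 0.4333 = 85464.9694 W

85464.9694 W


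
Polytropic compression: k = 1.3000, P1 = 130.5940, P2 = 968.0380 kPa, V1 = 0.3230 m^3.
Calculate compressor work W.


(k-1)/k = 0.2308
(P2/P1)^exp = 1.5877
W = 4.3333 * 130.5940 * 0.3230 * (1.5877 - 1) = 107.4203 kJ

107.4203 kJ


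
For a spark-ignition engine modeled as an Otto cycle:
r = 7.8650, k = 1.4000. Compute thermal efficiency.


r^(k-1) = 2.2818
eta = 1 - 1/2.2818 = 0.5618 = 56.1751%

56.1751%


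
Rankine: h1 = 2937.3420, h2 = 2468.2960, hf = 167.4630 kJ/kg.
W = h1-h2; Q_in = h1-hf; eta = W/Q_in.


W = 469.0460 kJ/kg
Q_in = 2769.8790 kJ/kg
eta = 0.1693 = 16.9338%

eta = 16.9338%


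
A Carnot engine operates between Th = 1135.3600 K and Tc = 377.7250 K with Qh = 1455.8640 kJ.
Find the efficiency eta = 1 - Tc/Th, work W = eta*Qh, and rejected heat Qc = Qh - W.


eta = 1 - 377.7250/1135.3600 = 0.6673
W = 0.6673 * 1455.8640 = 971.5099 kJ
Qc = 1455.8640 - 971.5099 = 484.3541 kJ

eta = 66.7308%, W = 971.5099 kJ, Qc = 484.3541 kJ


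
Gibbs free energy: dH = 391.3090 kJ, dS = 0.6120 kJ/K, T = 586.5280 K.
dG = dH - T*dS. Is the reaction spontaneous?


T*dS = 586.5280 * 0.6120 = 358.9551 kJ
dG = 391.3090 - 358.9551 = 32.3539 kJ (non-spontaneous)

dG = 32.3539 kJ, non-spontaneous


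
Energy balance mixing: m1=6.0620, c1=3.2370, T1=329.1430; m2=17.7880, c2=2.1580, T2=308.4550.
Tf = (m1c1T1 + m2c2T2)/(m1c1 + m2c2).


num = 18299.1815
den = 58.0092
Tf = 315.4531 K

315.4531 K


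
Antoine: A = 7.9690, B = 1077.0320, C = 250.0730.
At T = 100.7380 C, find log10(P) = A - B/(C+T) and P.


C+T = 350.8110
B/(C+T) = 3.0701
log10(P) = 7.9690 - 3.0701 = 4.8989
P = 10^4.8989 = 79228.1695 mmHg

79228.1695 mmHg


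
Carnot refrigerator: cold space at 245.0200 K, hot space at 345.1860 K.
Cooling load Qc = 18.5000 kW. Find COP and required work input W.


COP = 245.0200 / 100.1660 = 2.4461
W = 18.5000 / 2.4461 = 7.5629 kW

COP = 2.4461, W = 7.5629 kW


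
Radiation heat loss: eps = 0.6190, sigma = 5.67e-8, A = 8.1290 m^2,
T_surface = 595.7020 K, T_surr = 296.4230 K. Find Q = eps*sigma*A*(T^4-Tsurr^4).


T^4 = 1.2593e+11
Tsurr^4 = 7.7205e+09
Q = 0.6190 * 5.67e-8 * 8.1290 * 1.1821e+11 = 33724.7899 W

33724.7899 W


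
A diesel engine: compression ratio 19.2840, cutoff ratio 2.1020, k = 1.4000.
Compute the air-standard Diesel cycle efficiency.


r^(k-1) = 3.2665
rc^k = 2.8293
eta = 0.6370 = 63.7000%

63.7000%


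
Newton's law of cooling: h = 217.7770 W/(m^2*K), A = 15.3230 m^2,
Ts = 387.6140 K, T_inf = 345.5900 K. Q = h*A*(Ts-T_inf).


dT = 42.0240 K
Q = 217.7770 * 15.3230 * 42.0240 = 140233.9607 W

140233.9607 W


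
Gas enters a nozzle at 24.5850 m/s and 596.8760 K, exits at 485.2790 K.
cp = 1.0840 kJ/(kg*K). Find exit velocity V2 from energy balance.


dT = 111.5970 K
2*cp*1000*dT = 241942.2960
V1^2 = 604.4222
V2 = sqrt(242546.7182) = 492.4903 m/s

492.4903 m/s


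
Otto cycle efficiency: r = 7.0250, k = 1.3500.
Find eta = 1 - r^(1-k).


r^(k-1) = 1.9785
eta = 1 - 1/1.9785 = 0.4946 = 49.4555%

49.4555%


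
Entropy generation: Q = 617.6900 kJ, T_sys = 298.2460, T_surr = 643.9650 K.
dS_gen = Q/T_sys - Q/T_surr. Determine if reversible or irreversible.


dS_sys = 617.6900/298.2460 = 2.0711 kJ/K
dS_surr = -617.6900/643.9650 = -0.9592 kJ/K
dS_gen = 2.0711 - 0.9592 = 1.1119 kJ/K (irreversible)

dS_gen = 1.1119 kJ/K, irreversible


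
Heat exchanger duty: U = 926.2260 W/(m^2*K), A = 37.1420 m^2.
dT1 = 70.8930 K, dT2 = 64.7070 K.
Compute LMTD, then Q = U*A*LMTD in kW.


LMTD = 67.7529 K
Q = 926.2260 * 37.1420 * 67.7529 = 2330828.9310 W = 2330.8289 kW

2330.8289 kW


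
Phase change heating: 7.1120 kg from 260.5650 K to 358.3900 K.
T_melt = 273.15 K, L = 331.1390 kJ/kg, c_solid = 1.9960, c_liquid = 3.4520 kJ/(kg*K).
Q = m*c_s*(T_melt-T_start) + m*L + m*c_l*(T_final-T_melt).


Q1 (sensible, solid) = 7.1120 * 1.9960 * 12.5850 = 178.6510 kJ
Q2 (latent) = 7.1120 * 331.1390 = 2355.0606 kJ
Q3 (sensible, liquid) = 7.1120 * 3.4520 * 85.2400 = 2092.6952 kJ
Q_total = 4626.4068 kJ

4626.4068 kJ


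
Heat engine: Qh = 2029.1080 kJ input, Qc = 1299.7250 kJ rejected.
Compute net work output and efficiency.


W = 2029.1080 - 1299.7250 = 729.3830 kJ
eta = 729.3830 / 2029.1080 = 0.3595 = 35.9460%

W = 729.3830 kJ, eta = 35.9460%


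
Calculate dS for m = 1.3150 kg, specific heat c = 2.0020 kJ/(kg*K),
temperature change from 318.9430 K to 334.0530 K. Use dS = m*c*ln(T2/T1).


T2/T1 = 1.0474
ln(T2/T1) = 0.0463
dS = 1.3150 * 2.0020 * 0.0463 = 0.1219 kJ/K

0.1219 kJ/K
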